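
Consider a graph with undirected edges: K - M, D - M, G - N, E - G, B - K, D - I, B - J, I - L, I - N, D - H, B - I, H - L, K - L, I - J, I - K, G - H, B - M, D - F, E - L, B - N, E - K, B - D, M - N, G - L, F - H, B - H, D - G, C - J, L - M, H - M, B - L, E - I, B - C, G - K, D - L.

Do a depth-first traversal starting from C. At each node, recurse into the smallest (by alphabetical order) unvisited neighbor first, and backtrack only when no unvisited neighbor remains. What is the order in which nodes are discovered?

Visit C
C → B
B → D
D → F
F → H
H → G
G → E
E → I
I → J
I → K
K → L
L → M
M → N

C, B, D, F, H, G, E, I, J, K, L, M, N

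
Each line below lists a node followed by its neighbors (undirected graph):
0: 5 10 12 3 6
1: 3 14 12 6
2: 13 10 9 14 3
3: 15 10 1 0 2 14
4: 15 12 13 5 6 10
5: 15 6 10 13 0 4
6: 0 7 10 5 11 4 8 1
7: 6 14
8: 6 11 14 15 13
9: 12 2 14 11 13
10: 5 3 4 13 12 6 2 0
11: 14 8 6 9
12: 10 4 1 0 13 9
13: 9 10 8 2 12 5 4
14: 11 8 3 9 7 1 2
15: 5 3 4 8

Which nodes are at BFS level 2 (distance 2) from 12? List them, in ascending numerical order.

Level 0: 12
Level 1: 0, 1, 4, 9, 10, 13
Level 2: 2, 3, 5, 6, 8, 11, 14, 15
Level 3: 7

2, 3, 5, 6, 8, 11, 14, 15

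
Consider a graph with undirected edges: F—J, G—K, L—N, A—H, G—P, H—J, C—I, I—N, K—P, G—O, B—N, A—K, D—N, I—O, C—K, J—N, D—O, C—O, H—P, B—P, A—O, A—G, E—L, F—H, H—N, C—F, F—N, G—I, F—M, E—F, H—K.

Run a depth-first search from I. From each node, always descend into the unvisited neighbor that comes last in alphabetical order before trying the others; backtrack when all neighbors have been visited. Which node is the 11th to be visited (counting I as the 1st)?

Visit I
I → O
O → G
G → P
P → K
K → H
H → N
N → L
L → E
E → F
F → M
F → J
F → C
N → D
N → B
H → A

Visit order: I, O, G, P, K, H, N, L, E, F, M, J, C, D, B, A

M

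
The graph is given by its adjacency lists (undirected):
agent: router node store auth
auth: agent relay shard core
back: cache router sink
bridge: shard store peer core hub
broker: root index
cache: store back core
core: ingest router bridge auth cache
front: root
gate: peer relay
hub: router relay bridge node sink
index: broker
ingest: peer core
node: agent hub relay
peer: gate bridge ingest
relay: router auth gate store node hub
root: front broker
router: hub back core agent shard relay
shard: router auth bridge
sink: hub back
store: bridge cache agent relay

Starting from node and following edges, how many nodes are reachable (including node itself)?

16

BFS from node visits: node, agent, hub, relay, router, store, auth, bridge, sink, gate, back, core, shard, cache, peer, ingest
Reachable nodes: 16 of 20 total.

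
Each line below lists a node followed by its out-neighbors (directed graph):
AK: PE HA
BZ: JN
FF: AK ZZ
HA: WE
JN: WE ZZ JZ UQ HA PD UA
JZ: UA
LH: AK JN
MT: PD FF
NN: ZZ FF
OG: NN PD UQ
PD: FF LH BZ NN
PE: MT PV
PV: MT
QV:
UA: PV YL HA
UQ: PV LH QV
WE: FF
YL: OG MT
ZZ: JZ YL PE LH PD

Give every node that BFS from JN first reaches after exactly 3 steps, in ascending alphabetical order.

Level 0: JN
Level 1: HA, JZ, PD, UA, UQ, WE, ZZ
Level 2: BZ, FF, LH, NN, PE, PV, QV, YL
Level 3: AK, MT, OG

AK, MT, OG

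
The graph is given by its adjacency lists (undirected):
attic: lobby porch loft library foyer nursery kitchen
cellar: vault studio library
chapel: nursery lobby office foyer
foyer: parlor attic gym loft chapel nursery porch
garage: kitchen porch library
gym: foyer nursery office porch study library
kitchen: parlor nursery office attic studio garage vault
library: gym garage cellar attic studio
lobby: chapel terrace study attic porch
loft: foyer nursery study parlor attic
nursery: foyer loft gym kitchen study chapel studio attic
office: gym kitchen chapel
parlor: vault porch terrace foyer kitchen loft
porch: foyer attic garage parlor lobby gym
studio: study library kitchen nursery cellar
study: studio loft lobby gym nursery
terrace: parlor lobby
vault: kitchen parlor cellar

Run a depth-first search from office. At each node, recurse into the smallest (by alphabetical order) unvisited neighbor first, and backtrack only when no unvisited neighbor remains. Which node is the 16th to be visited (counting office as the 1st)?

parlor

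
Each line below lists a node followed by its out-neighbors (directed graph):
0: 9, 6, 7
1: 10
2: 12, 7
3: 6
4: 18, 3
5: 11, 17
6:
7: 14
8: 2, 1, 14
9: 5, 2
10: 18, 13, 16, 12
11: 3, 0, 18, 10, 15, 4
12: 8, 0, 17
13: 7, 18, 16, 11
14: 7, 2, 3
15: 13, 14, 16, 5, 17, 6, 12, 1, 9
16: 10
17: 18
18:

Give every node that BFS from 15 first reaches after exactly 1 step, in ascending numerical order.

Level 0: 15
Level 1: 1, 5, 6, 9, 12, 13, 14, 16, 17
Level 2: 0, 2, 3, 7, 8, 10, 11, 18
Level 3: 4

1, 5, 6, 9, 12, 13, 14, 16, 17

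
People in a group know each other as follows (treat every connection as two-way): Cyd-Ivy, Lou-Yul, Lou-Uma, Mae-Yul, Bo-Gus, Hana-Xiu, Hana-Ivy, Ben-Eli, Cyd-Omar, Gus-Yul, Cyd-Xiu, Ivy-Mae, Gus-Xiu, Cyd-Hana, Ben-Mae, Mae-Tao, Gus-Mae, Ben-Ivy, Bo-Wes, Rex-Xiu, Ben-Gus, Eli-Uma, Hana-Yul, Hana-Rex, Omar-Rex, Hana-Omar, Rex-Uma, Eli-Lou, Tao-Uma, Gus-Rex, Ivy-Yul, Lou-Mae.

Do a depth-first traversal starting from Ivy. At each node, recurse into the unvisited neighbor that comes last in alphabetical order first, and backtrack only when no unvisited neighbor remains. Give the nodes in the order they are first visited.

Visit Ivy
Ivy → Yul
Yul → Mae
Mae → Tao
Tao → Uma
Uma → Rex
Rex → Xiu
Xiu → Hana
Hana → Omar
Omar → Cyd
Xiu → Gus
Gus → Bo
Bo → Wes
Gus → Ben
Ben → Eli
Eli → Lou

Ivy → Yul → Mae → Tao → Uma → Rex → Xiu → Hana → Omar → Cyd → Gus → Bo → Wes → Ben → Eli → Lou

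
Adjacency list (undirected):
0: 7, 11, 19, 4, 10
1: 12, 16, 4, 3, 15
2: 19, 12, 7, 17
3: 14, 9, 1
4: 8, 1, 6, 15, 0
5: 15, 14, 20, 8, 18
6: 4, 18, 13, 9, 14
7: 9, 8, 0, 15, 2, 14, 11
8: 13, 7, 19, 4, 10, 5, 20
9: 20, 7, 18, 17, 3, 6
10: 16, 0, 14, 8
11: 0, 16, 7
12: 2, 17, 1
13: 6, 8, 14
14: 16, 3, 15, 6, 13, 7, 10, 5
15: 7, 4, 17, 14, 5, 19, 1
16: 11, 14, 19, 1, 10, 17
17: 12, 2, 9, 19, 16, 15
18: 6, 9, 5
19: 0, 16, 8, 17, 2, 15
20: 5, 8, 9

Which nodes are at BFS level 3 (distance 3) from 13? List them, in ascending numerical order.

0, 1, 2, 11, 17

Level 0: 13
Level 1: 6, 8, 14
Level 2: 3, 4, 5, 7, 9, 10, 15, 16, 18, 19, 20
Level 3: 0, 1, 2, 11, 17
Level 4: 12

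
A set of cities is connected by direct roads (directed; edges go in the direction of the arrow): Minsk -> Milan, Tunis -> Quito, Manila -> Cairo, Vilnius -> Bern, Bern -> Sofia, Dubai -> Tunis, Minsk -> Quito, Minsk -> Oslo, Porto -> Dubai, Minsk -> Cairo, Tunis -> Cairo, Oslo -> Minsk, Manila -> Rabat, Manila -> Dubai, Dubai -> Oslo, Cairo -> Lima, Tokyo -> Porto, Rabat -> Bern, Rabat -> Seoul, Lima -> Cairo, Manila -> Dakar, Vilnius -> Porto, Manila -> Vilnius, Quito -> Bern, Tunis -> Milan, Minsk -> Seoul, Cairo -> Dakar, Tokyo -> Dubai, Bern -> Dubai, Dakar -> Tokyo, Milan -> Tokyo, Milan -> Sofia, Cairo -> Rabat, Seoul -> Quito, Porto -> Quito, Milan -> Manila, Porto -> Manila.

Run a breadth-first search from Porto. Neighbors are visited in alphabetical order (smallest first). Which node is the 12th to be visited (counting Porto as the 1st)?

Visit Porto; enqueue Dubai, Manila, Quito → queue [Dubai, Manila, Quito]
Visit Dubai; enqueue Oslo, Tunis → queue [Manila, Quito, Oslo, Tunis]
Visit Manila; enqueue Cairo, Dakar, Rabat, Vilnius → queue [Quito, Oslo, Tunis, Cairo, Dakar, Rabat, Vilnius]
Visit Quito; enqueue Bern → queue [Oslo, Tunis, Cairo, Dakar, Rabat, Vilnius, Bern]
Visit Oslo; enqueue Minsk → queue [Tunis, Cairo, Dakar, Rabat, Vilnius, Bern, Minsk]
Visit Tunis; enqueue Milan → queue [Cairo, Dakar, Rabat, Vilnius, Bern, Minsk, Milan]
Visit Cairo; enqueue Lima → queue [Dakar, Rabat, Vilnius, Bern, Minsk, Milan, Lima]
Visit Dakar; enqueue Tokyo → queue [Rabat, Vilnius, Bern, Minsk, Milan, Lima, Tokyo]
Visit Rabat; enqueue Seoul → queue [Vilnius, Bern, Minsk, Milan, Lima, Tokyo, Seoul]
Visit Vilnius → queue [Bern, Minsk, Milan, Lima, Tokyo, Seoul]
Visit Bern; enqueue Sofia → queue [Minsk, Milan, Lima, Tokyo, Seoul, Sofia]
Visit Minsk → queue [Milan, Lima, Tokyo, Seoul, Sofia]
Visit Milan → queue [Lima, Tokyo, Seoul, Sofia]
Visit Lima → queue [Tokyo, Seoul, Sofia]
Visit Tokyo → queue [Seoul, Sofia]
Visit Seoul → queue [Sofia]
Visit Sofia → queue []

Visit order: Porto, Dubai, Manila, Quito, Oslo, Tunis, Cairo, Dakar, Rabat, Vilnius, Bern, Minsk, Milan, Lima, Tokyo, Seoul, Sofia

Minsk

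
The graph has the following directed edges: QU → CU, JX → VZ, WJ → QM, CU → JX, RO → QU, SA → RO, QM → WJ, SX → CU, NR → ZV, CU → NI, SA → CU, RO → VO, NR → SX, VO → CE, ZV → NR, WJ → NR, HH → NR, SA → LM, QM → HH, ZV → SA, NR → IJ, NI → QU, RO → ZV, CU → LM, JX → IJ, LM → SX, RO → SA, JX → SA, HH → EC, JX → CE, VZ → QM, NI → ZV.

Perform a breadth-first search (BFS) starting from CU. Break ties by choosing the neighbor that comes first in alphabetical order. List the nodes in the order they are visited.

Visit CU; enqueue JX, LM, NI → queue [JX, LM, NI]
Visit JX; enqueue CE, IJ, SA, VZ → queue [LM, NI, CE, IJ, SA, VZ]
Visit LM; enqueue SX → queue [NI, CE, IJ, SA, VZ, SX]
Visit NI; enqueue QU, ZV → queue [CE, IJ, SA, VZ, SX, QU, ZV]
Visit CE → queue [IJ, SA, VZ, SX, QU, ZV]
Visit IJ → queue [SA, VZ, SX, QU, ZV]
Visit SA; enqueue RO → queue [VZ, SX, QU, ZV, RO]
Visit VZ; enqueue QM → queue [SX, QU, ZV, RO, QM]
Visit SX → queue [QU, ZV, RO, QM]
Visit QU → queue [ZV, RO, QM]
Visit ZV; enqueue NR → queue [RO, QM, NR]
Visit RO; enqueue VO → queue [QM, NR, VO]
Visit QM; enqueue HH, WJ → queue [NR, VO, HH, WJ]
Visit NR → queue [VO, HH, WJ]
Visit VO → queue [HH, WJ]
Visit HH; enqueue EC → queue [WJ, EC]
Visit WJ → queue [EC]
Visit EC → queue []

CU, JX, LM, NI, CE, IJ, SA, VZ, SX, QU, ZV, RO, QM, NR, VO, HH, WJ, EC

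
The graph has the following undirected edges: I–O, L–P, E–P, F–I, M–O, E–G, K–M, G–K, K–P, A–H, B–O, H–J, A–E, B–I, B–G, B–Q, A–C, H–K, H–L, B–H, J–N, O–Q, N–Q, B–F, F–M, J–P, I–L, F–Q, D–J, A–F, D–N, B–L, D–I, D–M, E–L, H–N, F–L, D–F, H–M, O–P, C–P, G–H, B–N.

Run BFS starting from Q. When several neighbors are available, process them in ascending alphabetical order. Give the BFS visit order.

Visit Q; enqueue B, F, N, O → queue [B, F, N, O]
Visit B; enqueue G, H, I, L → queue [F, N, O, G, H, I, L]
Visit F; enqueue A, D, M → queue [N, O, G, H, I, L, A, D, M]
Visit N; enqueue J → queue [O, G, H, I, L, A, D, M, J]
Visit O; enqueue P → queue [G, H, I, L, A, D, M, J, P]
Visit G; enqueue E, K → queue [H, I, L, A, D, M, J, P, E, K]
Visit H → queue [I, L, A, D, M, J, P, E, K]
Visit I → queue [L, A, D, M, J, P, E, K]
Visit L → queue [A, D, M, J, P, E, K]
Visit A; enqueue C → queue [D, M, J, P, E, K, C]
Visit D → queue [M, J, P, E, K, C]
Visit M → queue [J, P, E, K, C]
Visit J → queue [P, E, K, C]
Visit P → queue [E, K, C]
Visit E → queue [K, C]
Visit K → queue [C]
Visit C → queue []

Q -> B -> F -> N -> O -> G -> H -> I -> L -> A -> D -> M -> J -> P -> E -> K -> C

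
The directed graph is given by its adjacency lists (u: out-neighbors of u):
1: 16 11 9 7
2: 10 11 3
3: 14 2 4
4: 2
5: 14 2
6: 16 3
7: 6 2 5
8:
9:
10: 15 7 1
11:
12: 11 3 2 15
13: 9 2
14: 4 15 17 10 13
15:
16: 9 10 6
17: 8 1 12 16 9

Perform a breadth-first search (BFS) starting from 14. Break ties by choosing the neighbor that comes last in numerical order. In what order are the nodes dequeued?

14 -> 17 -> 15 -> 13 -> 10 -> 4 -> 16 -> 12 -> 9 -> 8 -> 1 -> 2 -> 7 -> 6 -> 11 -> 3 -> 5

Visit 14; enqueue 17, 15, 13, 10, 4 → queue [17, 15, 13, 10, 4]
Visit 17; enqueue 16, 12, 9, 8, 1 → queue [15, 13, 10, 4, 16, 12, 9, 8, 1]
Visit 15 → queue [13, 10, 4, 16, 12, 9, 8, 1]
Visit 13; enqueue 2 → queue [10, 4, 16, 12, 9, 8, 1, 2]
Visit 10; enqueue 7 → queue [4, 16, 12, 9, 8, 1, 2, 7]
Visit 4 → queue [16, 12, 9, 8, 1, 2, 7]
Visit 16; enqueue 6 → queue [12, 9, 8, 1, 2, 7, 6]
Visit 12; enqueue 11, 3 → queue [9, 8, 1, 2, 7, 6, 11, 3]
Visit 9 → queue [8, 1, 2, 7, 6, 11, 3]
Visit 8 → queue [1, 2, 7, 6, 11, 3]
Visit 1 → queue [2, 7, 6, 11, 3]
Visit 2 → queue [7, 6, 11, 3]
Visit 7; enqueue 5 → queue [6, 11, 3, 5]
Visit 6 → queue [11, 3, 5]
Visit 11 → queue [3, 5]
Visit 3 → queue [5]
Visit 5 → queue []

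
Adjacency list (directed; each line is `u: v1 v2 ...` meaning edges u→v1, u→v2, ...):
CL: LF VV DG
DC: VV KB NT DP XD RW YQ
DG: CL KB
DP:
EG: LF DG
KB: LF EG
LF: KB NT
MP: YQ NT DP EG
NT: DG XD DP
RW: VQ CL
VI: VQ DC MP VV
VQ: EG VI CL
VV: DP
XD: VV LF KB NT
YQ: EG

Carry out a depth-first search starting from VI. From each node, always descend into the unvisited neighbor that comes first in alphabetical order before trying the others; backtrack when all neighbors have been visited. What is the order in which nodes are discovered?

VI → DC → DP → KB → EG → DG → CL → LF → NT → XD → VV → RW → VQ → YQ → MP

Visit VI
VI → DC
DC → DP
DC → KB
KB → EG
EG → DG
DG → CL
CL → LF
LF → NT
NT → XD
XD → VV
DC → RW
RW → VQ
DC → YQ
VI → MP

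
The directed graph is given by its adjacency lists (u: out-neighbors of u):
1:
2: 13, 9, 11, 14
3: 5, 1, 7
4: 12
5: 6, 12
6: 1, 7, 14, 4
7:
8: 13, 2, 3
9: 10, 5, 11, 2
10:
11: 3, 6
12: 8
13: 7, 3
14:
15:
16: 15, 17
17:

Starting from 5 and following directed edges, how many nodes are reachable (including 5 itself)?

14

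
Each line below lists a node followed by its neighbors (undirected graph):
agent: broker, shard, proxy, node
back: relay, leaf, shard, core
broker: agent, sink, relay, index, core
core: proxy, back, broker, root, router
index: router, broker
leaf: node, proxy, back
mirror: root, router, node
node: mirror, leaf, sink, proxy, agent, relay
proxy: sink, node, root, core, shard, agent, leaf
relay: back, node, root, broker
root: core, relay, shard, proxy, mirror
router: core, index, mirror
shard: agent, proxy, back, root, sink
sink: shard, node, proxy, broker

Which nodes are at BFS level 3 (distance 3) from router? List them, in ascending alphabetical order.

agent, leaf, relay, shard, sink

Level 0: router
Level 1: core, index, mirror
Level 2: back, broker, node, proxy, root
Level 3: agent, leaf, relay, shard, sink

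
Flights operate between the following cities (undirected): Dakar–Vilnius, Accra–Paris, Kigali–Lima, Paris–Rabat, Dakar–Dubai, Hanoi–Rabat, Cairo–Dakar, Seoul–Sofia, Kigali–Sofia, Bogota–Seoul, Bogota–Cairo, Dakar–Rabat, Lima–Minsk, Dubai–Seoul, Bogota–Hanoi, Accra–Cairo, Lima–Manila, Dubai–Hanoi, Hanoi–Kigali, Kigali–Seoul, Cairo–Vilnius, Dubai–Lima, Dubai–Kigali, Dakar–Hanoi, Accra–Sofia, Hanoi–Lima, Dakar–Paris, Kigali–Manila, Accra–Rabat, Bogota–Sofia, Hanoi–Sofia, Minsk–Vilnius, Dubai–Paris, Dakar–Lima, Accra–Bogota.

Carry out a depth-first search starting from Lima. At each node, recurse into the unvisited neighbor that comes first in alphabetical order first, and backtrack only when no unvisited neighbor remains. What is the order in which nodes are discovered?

Lima, Dakar, Cairo, Accra, Bogota, Hanoi, Dubai, Kigali, Manila, Seoul, Sofia, Paris, Rabat, Vilnius, Minsk

Visit Lima
Lima → Dakar
Dakar → Cairo
Cairo → Accra
Accra → Bogota
Bogota → Hanoi
Hanoi → Dubai
Dubai → Kigali
Kigali → Manila
Kigali → Seoul
Seoul → Sofia
Dubai → Paris
Paris → Rabat
Cairo → Vilnius
Vilnius → Minsk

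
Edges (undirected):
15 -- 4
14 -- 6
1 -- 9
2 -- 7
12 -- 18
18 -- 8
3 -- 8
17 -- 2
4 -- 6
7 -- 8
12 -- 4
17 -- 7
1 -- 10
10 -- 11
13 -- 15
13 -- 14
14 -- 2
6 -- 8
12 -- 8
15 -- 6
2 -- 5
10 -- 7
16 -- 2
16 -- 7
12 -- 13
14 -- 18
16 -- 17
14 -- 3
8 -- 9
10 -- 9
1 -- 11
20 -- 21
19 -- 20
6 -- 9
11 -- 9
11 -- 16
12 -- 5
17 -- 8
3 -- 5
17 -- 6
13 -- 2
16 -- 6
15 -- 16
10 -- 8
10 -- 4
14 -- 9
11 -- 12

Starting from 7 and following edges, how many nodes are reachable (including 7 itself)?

18

BFS from 7 visits: 7, 2, 8, 10, 16, 17, 5, 13, 14, 3, 6, 9, 12, 18, 1, 4, 11, 15
Reachable nodes: 18 of 21 total.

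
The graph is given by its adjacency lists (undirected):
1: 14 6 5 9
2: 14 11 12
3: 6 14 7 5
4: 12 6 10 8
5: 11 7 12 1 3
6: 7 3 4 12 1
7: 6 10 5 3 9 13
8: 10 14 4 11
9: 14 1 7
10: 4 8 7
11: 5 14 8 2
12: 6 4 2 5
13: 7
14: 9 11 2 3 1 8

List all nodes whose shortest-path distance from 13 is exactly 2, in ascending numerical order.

3, 5, 6, 9, 10

Level 0: 13
Level 1: 7
Level 2: 3, 5, 6, 9, 10
Level 3: 1, 4, 8, 11, 12, 14
Level 4: 2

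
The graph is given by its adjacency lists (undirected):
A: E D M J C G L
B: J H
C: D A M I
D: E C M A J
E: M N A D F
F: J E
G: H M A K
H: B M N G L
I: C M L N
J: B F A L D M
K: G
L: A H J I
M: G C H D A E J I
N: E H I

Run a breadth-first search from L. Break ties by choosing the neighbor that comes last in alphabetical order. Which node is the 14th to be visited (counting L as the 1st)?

K

Visit L; enqueue J, I, H, A → queue [J, I, H, A]
Visit J; enqueue M, F, D, B → queue [I, H, A, M, F, D, B]
Visit I; enqueue N, C → queue [H, A, M, F, D, B, N, C]
Visit H; enqueue G → queue [A, M, F, D, B, N, C, G]
Visit A; enqueue E → queue [M, F, D, B, N, C, G, E]
Visit M → queue [F, D, B, N, C, G, E]
Visit F → queue [D, B, N, C, G, E]
Visit D → queue [B, N, C, G, E]
Visit B → queue [N, C, G, E]
Visit N → queue [C, G, E]
Visit C → queue [G, E]
Visit G; enqueue K → queue [E, K]
Visit E → queue [K]
Visit K → queue []

Visit order: L, J, I, H, A, M, F, D, B, N, C, G, E, K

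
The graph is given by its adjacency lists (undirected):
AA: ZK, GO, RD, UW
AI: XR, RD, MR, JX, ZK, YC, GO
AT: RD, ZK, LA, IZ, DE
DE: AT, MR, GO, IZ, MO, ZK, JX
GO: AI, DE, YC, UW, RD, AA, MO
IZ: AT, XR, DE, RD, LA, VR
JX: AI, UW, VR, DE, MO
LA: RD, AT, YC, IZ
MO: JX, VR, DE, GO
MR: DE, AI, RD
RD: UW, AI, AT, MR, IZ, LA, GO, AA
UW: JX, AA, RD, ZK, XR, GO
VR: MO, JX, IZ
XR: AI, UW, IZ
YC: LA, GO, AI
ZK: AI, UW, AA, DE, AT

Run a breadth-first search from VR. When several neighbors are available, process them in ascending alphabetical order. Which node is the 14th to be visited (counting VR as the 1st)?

MR

Visit VR; enqueue IZ, JX, MO → queue [IZ, JX, MO]
Visit IZ; enqueue AT, DE, LA, RD, XR → queue [JX, MO, AT, DE, LA, RD, XR]
Visit JX; enqueue AI, UW → queue [MO, AT, DE, LA, RD, XR, AI, UW]
Visit MO; enqueue GO → queue [AT, DE, LA, RD, XR, AI, UW, GO]
Visit AT; enqueue ZK → queue [DE, LA, RD, XR, AI, UW, GO, ZK]
Visit DE; enqueue MR → queue [LA, RD, XR, AI, UW, GO, ZK, MR]
Visit LA; enqueue YC → queue [RD, XR, AI, UW, GO, ZK, MR, YC]
Visit RD; enqueue AA → queue [XR, AI, UW, GO, ZK, MR, YC, AA]
Visit XR → queue [AI, UW, GO, ZK, MR, YC, AA]
Visit AI → queue [UW, GO, ZK, MR, YC, AA]
Visit UW → queue [GO, ZK, MR, YC, AA]
Visit GO → queue [ZK, MR, YC, AA]
Visit ZK → queue [MR, YC, AA]
Visit MR → queue [YC, AA]
Visit YC → queue [AA]
Visit AA → queue []

Visit order: VR, IZ, JX, MO, AT, DE, LA, RD, XR, AI, UW, GO, ZK, MR, YC, AA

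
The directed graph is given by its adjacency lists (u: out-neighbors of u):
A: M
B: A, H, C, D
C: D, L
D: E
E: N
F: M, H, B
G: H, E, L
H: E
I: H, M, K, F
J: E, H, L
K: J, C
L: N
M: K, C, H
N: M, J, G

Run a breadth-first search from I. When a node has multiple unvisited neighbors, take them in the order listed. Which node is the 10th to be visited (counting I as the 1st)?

Visit I; enqueue H, M, K, F → queue [H, M, K, F]
Visit H; enqueue E → queue [M, K, F, E]
Visit M; enqueue C → queue [K, F, E, C]
Visit K; enqueue J → queue [F, E, C, J]
Visit F; enqueue B → queue [E, C, J, B]
Visit E; enqueue N → queue [C, J, B, N]
Visit C; enqueue D, L → queue [J, B, N, D, L]
Visit J → queue [B, N, D, L]
Visit B; enqueue A → queue [N, D, L, A]
Visit N; enqueue G → queue [D, L, A, G]
Visit D → queue [L, A, G]
Visit L → queue [A, G]
Visit A → queue [G]
Visit G → queue []

Visit order: I, H, M, K, F, E, C, J, B, N, D, L, A, G

N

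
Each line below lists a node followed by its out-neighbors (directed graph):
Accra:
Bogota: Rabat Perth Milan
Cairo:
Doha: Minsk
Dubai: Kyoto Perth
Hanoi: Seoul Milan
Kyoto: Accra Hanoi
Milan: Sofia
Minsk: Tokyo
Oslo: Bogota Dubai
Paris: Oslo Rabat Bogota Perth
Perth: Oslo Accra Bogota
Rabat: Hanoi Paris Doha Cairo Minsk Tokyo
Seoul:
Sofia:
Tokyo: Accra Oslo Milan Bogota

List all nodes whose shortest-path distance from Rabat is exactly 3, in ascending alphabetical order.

Dubai, Sofia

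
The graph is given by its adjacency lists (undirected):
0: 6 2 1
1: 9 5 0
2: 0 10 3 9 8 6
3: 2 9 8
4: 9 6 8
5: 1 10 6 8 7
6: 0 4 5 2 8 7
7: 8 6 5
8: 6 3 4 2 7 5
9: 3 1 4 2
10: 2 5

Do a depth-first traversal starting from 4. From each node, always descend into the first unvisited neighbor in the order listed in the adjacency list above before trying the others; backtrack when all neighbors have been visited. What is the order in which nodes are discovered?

Visit 4
4 → 9
9 → 3
3 → 2
2 → 0
0 → 6
6 → 5
5 → 1
5 → 10
5 → 8
8 → 7

4, 9, 3, 2, 0, 6, 5, 1, 10, 8, 7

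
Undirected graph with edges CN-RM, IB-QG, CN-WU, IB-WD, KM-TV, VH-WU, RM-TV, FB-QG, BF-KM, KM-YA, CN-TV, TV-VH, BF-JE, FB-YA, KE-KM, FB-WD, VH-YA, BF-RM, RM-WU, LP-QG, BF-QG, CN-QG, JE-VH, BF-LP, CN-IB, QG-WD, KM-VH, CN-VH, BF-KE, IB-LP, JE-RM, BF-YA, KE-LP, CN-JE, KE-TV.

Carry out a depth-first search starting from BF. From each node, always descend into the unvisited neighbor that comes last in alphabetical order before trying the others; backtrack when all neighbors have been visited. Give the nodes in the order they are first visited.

BF YA VH WU RM TV KM KE LP QG WD IB CN JE FB

Visit BF
BF → YA
YA → VH
VH → WU
WU → RM
RM → TV
TV → KM
KM → KE
KE → LP
LP → QG
QG → WD
WD → IB
IB → CN
CN → JE
WD → FB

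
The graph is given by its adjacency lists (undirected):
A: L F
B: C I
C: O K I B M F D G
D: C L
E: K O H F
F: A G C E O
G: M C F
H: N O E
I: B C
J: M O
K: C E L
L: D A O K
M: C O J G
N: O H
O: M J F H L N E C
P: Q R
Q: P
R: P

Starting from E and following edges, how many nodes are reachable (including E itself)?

BFS from E visits: E, K, O, H, F, C, L, M, J, N, A, G, I, B, D
Reachable nodes: 15 of 18 total.

15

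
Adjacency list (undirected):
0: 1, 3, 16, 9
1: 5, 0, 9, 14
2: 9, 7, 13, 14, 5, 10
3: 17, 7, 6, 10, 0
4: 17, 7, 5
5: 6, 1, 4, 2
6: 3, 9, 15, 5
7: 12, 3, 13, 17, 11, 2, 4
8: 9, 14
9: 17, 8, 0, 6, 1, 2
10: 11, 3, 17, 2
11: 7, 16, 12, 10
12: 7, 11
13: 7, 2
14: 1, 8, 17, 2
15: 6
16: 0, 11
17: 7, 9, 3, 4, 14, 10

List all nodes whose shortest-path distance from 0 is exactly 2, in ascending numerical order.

2, 5, 6, 7, 8, 10, 11, 14, 17

Level 0: 0
Level 1: 1, 3, 9, 16
Level 2: 2, 5, 6, 7, 8, 10, 11, 14, 17
Level 3: 4, 12, 13, 15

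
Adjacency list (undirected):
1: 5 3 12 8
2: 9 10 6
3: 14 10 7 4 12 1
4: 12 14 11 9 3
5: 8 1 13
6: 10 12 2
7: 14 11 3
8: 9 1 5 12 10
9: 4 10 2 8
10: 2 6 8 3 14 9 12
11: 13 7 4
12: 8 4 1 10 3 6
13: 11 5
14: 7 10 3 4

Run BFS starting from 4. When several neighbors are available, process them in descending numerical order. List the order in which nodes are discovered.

4 → 14 → 12 → 11 → 9 → 3 → 10 → 7 → 8 → 6 → 1 → 13 → 2 → 5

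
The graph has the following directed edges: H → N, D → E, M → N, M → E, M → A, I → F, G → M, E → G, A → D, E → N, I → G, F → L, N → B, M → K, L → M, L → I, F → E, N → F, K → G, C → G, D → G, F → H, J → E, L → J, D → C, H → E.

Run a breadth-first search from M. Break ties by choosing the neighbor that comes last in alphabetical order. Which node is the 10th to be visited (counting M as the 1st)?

L

Visit M; enqueue N, K, E, A → queue [N, K, E, A]
Visit N; enqueue F, B → queue [K, E, A, F, B]
Visit K; enqueue G → queue [E, A, F, B, G]
Visit E → queue [A, F, B, G]
Visit A; enqueue D → queue [F, B, G, D]
Visit F; enqueue L, H → queue [B, G, D, L, H]
Visit B → queue [G, D, L, H]
Visit G → queue [D, L, H]
Visit D; enqueue C → queue [L, H, C]
Visit L; enqueue J, I → queue [H, C, J, I]
Visit H → queue [C, J, I]
Visit C → queue [J, I]
Visit J → queue [I]
Visit I → queue []

Visit order: M, N, K, E, A, F, B, G, D, L, H, C, J, I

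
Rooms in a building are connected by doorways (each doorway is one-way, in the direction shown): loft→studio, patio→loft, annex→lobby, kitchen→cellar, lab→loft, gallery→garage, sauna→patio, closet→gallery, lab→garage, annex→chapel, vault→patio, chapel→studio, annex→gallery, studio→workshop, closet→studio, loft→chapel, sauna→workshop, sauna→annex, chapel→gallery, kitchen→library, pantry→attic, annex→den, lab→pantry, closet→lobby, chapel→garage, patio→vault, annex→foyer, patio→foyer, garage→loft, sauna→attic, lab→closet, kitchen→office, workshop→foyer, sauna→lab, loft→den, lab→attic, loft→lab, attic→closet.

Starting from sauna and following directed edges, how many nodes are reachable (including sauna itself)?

BFS from sauna visits: sauna, workshop, patio, lab, attic, annex, foyer, vault, loft, pantry, garage, closet, lobby, gallery, den, chapel, studio
Reachable nodes: 17 of 21 total.

17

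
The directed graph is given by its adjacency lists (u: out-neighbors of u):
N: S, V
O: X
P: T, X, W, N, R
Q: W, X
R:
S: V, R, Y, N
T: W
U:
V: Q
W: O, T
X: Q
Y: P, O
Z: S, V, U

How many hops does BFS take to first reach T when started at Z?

4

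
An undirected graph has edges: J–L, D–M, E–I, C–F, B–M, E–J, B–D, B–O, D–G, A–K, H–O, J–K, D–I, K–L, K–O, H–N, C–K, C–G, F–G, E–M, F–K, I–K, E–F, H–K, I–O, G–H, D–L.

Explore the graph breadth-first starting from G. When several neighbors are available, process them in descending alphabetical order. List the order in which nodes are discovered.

G, H, F, D, C, O, N, K, E, M, L, I, B, J, A

Visit G; enqueue H, F, D, C → queue [H, F, D, C]
Visit H; enqueue O, N, K → queue [F, D, C, O, N, K]
Visit F; enqueue E → queue [D, C, O, N, K, E]
Visit D; enqueue M, L, I, B → queue [C, O, N, K, E, M, L, I, B]
Visit C → queue [O, N, K, E, M, L, I, B]
Visit O → queue [N, K, E, M, L, I, B]
Visit N → queue [K, E, M, L, I, B]
Visit K; enqueue J, A → queue [E, M, L, I, B, J, A]
Visit E → queue [M, L, I, B, J, A]
Visit M → queue [L, I, B, J, A]
Visit L → queue [I, B, J, A]
Visit I → queue [B, J, A]
Visit B → queue [J, A]
Visit J → queue [A]
Visit A → queue []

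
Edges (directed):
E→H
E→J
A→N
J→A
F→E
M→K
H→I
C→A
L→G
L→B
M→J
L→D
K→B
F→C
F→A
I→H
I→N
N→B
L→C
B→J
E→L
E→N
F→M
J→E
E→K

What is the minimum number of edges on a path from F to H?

2

Level 0: F
Level 1: A, C, E, M
Level 2: H, J, K, L, N
Level 3: B, D, G, I
H first appears at level 2.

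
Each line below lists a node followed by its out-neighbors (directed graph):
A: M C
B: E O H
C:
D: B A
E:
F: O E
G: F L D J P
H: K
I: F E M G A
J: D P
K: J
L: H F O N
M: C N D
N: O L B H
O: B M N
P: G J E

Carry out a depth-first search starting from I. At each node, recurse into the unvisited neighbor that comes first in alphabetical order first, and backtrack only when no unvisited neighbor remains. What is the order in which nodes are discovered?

I → A → C → M → D → B → E → H → K → J → P → G → F → O → N → L

Visit I
I → A
A → C
A → M
M → D
D → B
B → E
B → H
H → K
K → J
J → P
P → G
G → F
F → O
O → N
N → L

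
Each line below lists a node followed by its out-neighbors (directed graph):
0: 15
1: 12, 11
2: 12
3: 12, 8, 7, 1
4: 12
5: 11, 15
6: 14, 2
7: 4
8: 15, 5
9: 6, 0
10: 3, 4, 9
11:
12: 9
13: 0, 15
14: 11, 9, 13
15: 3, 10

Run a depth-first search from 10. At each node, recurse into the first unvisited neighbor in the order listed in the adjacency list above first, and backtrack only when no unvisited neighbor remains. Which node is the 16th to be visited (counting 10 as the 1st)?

1

Visit 10
10 → 3
3 → 12
12 → 9
9 → 6
6 → 14
14 → 11
14 → 13
13 → 0
0 → 15
6 → 2
3 → 8
8 → 5
3 → 7
7 → 4
3 → 1

Visit order: 10, 3, 12, 9, 6, 14, 11, 13, 0, 15, 2, 8, 5, 7, 4, 1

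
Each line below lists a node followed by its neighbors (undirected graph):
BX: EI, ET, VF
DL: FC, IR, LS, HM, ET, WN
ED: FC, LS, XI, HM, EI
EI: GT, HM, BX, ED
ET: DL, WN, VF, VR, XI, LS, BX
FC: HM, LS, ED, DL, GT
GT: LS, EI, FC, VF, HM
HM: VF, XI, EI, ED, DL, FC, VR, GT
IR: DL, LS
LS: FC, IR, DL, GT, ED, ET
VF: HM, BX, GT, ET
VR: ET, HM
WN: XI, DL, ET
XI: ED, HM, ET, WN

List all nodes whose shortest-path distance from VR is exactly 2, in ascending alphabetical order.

BX, DL, ED, EI, FC, GT, LS, VF, WN, XI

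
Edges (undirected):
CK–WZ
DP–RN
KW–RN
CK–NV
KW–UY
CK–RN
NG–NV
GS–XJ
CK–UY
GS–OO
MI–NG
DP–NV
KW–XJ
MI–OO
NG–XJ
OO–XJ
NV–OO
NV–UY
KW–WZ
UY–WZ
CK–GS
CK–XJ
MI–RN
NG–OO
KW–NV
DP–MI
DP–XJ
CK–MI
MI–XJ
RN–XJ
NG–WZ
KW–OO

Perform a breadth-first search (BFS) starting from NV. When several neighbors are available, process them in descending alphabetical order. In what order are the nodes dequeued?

Visit NV; enqueue UY, OO, NG, KW, DP, CK → queue [UY, OO, NG, KW, DP, CK]
Visit UY; enqueue WZ → queue [OO, NG, KW, DP, CK, WZ]
Visit OO; enqueue XJ, MI, GS → queue [NG, KW, DP, CK, WZ, XJ, MI, GS]
Visit NG → queue [KW, DP, CK, WZ, XJ, MI, GS]
Visit KW; enqueue RN → queue [DP, CK, WZ, XJ, MI, GS, RN]
Visit DP → queue [CK, WZ, XJ, MI, GS, RN]
Visit CK → queue [WZ, XJ, MI, GS, RN]
Visit WZ → queue [XJ, MI, GS, RN]
Visit XJ → queue [MI, GS, RN]
Visit MI → queue [GS, RN]
Visit GS → queue [RN]
Visit RN → queue []

NV UY OO NG KW DP CK WZ XJ MI GS RN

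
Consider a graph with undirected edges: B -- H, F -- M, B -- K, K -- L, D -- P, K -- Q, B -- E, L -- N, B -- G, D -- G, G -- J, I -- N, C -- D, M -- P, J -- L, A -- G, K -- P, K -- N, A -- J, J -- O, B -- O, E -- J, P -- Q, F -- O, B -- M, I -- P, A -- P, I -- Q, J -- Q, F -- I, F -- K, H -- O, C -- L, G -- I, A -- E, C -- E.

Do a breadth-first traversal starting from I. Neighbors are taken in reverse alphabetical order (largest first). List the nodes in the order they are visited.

Visit I; enqueue Q, P, N, G, F → queue [Q, P, N, G, F]
Visit Q; enqueue K, J → queue [P, N, G, F, K, J]
Visit P; enqueue M, D, A → queue [N, G, F, K, J, M, D, A]
Visit N; enqueue L → queue [G, F, K, J, M, D, A, L]
Visit G; enqueue B → queue [F, K, J, M, D, A, L, B]
Visit F; enqueue O → queue [K, J, M, D, A, L, B, O]
Visit K → queue [J, M, D, A, L, B, O]
Visit J; enqueue E → queue [M, D, A, L, B, O, E]
Visit M → queue [D, A, L, B, O, E]
Visit D; enqueue C → queue [A, L, B, O, E, C]
Visit A → queue [L, B, O, E, C]
Visit L → queue [B, O, E, C]
Visit B; enqueue H → queue [O, E, C, H]
Visit O → queue [E, C, H]
Visit E → queue [C, H]
Visit C → queue [H]
Visit H → queue []

I, Q, P, N, G, F, K, J, M, D, A, L, B, O, E, C, H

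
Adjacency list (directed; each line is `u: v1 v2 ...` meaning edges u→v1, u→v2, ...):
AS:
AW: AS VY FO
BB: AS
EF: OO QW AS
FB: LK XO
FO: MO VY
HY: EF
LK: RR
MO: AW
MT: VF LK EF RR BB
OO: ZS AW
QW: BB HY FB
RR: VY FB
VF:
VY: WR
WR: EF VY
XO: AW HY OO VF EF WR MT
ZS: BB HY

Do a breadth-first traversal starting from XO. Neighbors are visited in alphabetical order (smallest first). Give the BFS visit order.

XO, AW, EF, HY, MT, OO, VF, WR, AS, FO, VY, QW, BB, LK, RR, ZS, MO, FB

Visit XO; enqueue AW, EF, HY, MT, OO, VF, WR → queue [AW, EF, HY, MT, OO, VF, WR]
Visit AW; enqueue AS, FO, VY → queue [EF, HY, MT, OO, VF, WR, AS, FO, VY]
Visit EF; enqueue QW → queue [HY, MT, OO, VF, WR, AS, FO, VY, QW]
Visit HY → queue [MT, OO, VF, WR, AS, FO, VY, QW]
Visit MT; enqueue BB, LK, RR → queue [OO, VF, WR, AS, FO, VY, QW, BB, LK, RR]
Visit OO; enqueue ZS → queue [VF, WR, AS, FO, VY, QW, BB, LK, RR, ZS]
Visit VF → queue [WR, AS, FO, VY, QW, BB, LK, RR, ZS]
Visit WR → queue [AS, FO, VY, QW, BB, LK, RR, ZS]
Visit AS → queue [FO, VY, QW, BB, LK, RR, ZS]
Visit FO; enqueue MO → queue [VY, QW, BB, LK, RR, ZS, MO]
Visit VY → queue [QW, BB, LK, RR, ZS, MO]
Visit QW; enqueue FB → queue [BB, LK, RR, ZS, MO, FB]
Visit BB → queue [LK, RR, ZS, MO, FB]
Visit LK → queue [RR, ZS, MO, FB]
Visit RR → queue [ZS, MO, FB]
Visit ZS → queue [MO, FB]
Visit MO → queue [FB]
Visit FB → queue []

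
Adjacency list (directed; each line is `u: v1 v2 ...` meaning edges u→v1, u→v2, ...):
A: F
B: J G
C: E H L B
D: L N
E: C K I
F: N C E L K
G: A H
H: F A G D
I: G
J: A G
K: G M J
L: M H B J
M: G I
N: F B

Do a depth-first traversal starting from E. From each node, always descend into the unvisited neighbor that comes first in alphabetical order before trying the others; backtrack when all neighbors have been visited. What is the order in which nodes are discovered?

Visit E
E → C
C → B
B → G
G → A
A → F
F → K
K → J
K → M
M → I
F → L
L → H
H → D
D → N

E → C → B → G → A → F → K → J → M → I → L → H → D → N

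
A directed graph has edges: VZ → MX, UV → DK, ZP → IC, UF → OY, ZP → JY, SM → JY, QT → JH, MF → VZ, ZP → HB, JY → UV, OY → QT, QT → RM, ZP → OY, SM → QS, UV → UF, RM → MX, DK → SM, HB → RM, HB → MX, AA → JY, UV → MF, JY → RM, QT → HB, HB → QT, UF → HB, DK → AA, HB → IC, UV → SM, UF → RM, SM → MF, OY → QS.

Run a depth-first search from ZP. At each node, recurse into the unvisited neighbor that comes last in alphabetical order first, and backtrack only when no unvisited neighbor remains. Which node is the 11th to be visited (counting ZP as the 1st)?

UV

Visit ZP
ZP → OY
OY → QT
QT → RM
RM → MX
QT → JH
QT → HB
HB → IC
OY → QS
ZP → JY
JY → UV
UV → UF
UV → SM
SM → MF
MF → VZ
UV → DK
DK → AA

Visit order: ZP, OY, QT, RM, MX, JH, HB, IC, QS, JY, UV, UF, SM, MF, VZ, DK, AA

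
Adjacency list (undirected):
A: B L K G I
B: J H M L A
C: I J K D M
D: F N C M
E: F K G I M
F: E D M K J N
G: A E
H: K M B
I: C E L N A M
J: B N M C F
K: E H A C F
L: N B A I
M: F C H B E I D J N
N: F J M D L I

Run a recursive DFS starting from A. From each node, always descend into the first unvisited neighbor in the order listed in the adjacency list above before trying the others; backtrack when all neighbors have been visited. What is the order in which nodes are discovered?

Visit A
A → B
B → J
J → N
N → F
F → E
E → K
K → H
H → M
M → C
C → I
I → L
C → D
E → G

A → B → J → N → F → E → K → H → M → C → I → L → D → G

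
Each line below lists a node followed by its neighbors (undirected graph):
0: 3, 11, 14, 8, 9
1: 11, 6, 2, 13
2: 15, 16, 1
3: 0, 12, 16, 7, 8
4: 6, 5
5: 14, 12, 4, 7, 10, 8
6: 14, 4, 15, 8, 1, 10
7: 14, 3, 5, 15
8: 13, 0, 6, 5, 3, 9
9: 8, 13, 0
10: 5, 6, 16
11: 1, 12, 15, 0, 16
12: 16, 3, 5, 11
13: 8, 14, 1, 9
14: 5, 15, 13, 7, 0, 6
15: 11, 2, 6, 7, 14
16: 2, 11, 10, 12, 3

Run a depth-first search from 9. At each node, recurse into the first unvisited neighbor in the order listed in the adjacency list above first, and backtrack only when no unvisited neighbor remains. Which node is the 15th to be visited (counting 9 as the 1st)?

0

Visit 9
9 → 8
8 → 13
13 → 14
14 → 5
5 → 12
12 → 16
16 → 2
2 → 15
15 → 11
11 → 1
1 → 6
6 → 4
6 → 10
11 → 0
0 → 3
3 → 7

Visit order: 9, 8, 13, 14, 5, 12, 16, 2, 15, 11, 1, 6, 4, 10, 0, 3, 7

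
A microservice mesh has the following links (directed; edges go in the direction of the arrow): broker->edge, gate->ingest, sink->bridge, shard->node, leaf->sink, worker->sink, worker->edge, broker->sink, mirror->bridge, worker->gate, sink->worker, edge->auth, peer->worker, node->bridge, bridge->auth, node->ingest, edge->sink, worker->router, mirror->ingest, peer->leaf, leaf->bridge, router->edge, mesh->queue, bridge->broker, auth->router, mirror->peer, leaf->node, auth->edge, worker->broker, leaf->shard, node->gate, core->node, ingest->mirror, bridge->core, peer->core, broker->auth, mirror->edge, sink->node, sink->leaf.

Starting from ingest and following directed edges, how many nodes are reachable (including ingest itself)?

15

BFS from ingest visits: ingest, mirror, peer, edge, bridge, worker, leaf, core, sink, auth, broker, router, gate, shard, node
Reachable nodes: 15 of 17 total.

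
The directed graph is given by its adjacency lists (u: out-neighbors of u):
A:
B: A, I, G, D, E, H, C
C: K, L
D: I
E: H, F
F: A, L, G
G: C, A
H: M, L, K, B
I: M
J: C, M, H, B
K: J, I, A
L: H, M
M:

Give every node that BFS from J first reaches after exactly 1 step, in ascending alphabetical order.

B, C, H, M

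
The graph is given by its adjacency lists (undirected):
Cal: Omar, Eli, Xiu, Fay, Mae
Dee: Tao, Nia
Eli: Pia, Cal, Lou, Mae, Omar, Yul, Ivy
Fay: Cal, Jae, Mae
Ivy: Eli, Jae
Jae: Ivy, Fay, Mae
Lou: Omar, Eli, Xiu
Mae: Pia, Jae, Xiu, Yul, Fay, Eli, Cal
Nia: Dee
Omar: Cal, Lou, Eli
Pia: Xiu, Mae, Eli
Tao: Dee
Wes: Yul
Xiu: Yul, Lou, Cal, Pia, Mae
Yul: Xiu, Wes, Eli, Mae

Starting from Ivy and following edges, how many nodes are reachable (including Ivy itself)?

BFS from Ivy visits: Ivy, Eli, Jae, Pia, Cal, Lou, Mae, Omar, Yul, Fay, Xiu, Wes
Reachable nodes: 12 of 15 total.

12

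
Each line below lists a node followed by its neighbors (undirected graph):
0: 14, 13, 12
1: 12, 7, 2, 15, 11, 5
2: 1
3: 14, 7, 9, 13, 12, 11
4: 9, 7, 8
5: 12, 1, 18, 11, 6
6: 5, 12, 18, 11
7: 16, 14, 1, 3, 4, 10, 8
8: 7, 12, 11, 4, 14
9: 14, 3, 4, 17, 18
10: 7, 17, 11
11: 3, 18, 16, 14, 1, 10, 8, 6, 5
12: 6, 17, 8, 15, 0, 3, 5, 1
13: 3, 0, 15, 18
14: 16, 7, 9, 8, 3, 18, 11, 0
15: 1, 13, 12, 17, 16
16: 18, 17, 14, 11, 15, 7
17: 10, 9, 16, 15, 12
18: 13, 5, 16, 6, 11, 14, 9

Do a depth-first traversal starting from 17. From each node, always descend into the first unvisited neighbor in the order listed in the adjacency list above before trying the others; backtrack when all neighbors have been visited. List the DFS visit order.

Visit 17
17 → 10
10 → 7
7 → 16
16 → 18
18 → 13
13 → 3
3 → 14
14 → 9
9 → 4
4 → 8
8 → 12
12 → 6
6 → 5
5 → 1
1 → 2
1 → 15
1 → 11
12 → 0

17 → 10 → 7 → 16 → 18 → 13 → 3 → 14 → 9 → 4 → 8 → 12 → 6 → 5 → 1 → 2 → 15 → 11 → 0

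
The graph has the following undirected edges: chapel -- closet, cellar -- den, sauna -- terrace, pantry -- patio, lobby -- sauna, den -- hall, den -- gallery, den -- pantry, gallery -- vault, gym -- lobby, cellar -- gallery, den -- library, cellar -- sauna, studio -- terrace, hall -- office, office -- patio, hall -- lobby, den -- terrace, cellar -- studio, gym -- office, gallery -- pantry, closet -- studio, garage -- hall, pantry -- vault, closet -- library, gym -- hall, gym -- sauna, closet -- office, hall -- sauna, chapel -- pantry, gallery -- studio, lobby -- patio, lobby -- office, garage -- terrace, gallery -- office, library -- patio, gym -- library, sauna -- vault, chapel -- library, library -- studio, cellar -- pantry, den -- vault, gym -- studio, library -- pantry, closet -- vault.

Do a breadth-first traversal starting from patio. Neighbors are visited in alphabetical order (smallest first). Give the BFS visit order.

Visit patio; enqueue library, lobby, office, pantry → queue [library, lobby, office, pantry]
Visit library; enqueue chapel, closet, den, gym, studio → queue [lobby, office, pantry, chapel, closet, den, gym, studio]
Visit lobby; enqueue hall, sauna → queue [office, pantry, chapel, closet, den, gym, studio, hall, sauna]
Visit office; enqueue gallery → queue [pantry, chapel, closet, den, gym, studio, hall, sauna, gallery]
Visit pantry; enqueue cellar, vault → queue [chapel, closet, den, gym, studio, hall, sauna, gallery, cellar, vault]
Visit chapel → queue [closet, den, gym, studio, hall, sauna, gallery, cellar, vault]
Visit closet → queue [den, gym, studio, hall, sauna, gallery, cellar, vault]
Visit den; enqueue terrace → queue [gym, studio, hall, sauna, gallery, cellar, vault, terrace]
Visit gym → queue [studio, hall, sauna, gallery, cellar, vault, terrace]
Visit studio → queue [hall, sauna, gallery, cellar, vault, terrace]
Visit hall; enqueue garage → queue [sauna, gallery, cellar, vault, terrace, garage]
Visit sauna → queue [gallery, cellar, vault, terrace, garage]
Visit gallery → queue [cellar, vault, terrace, garage]
Visit cellar → queue [vault, terrace, garage]
Visit vault → queue [terrace, garage]
Visit terrace → queue [garage]
Visit garage → queue []

patio, library, lobby, office, pantry, chapel, closet, den, gym, studio, hall, sauna, gallery, cellar, vault, terrace, garage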